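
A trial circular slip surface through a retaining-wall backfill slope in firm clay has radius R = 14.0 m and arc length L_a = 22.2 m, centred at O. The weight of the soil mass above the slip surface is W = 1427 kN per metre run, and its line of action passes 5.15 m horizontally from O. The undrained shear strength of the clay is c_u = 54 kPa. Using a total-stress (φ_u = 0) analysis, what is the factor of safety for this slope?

Taking moments about the centre O, the resisting moment is provided by the undrained shear strength acting along the arc:
M_R = c_u·L_a·R = 54·22.20·14.0 = 16783.2 kN·m/m
M_D = W·d = 1427·5.15 = 7349.1 kN·m/m
FS = M_R / M_D = 16783.2 / 7349.1 = 2.284

FS = 2.28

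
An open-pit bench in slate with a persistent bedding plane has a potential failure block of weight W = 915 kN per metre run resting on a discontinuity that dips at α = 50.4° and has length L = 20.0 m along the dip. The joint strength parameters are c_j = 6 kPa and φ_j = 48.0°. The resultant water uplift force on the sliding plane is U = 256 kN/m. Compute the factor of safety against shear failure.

Resolving the block weight along and normal to the plane and applying the Mohr–Coulomb strength on the joint:
N' = W cosα − U = 915·cos50.4° − 256 = 327.2 kN/m
Driving force T = W sinα = 915·sin50.4° = 705.0 kN/m
Resisting force R = c_j·L + N'·tanφ_j = 6·20.0 + 327.2·tan48.0° = 120.0 + 363.4 = 483.4 kN/m
FS = R / T = 483.4 / 705.0 = 0.686

FS = 0.69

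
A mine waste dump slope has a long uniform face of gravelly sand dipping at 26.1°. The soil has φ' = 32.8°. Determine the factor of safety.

For a dry cohesionless infinite slope the factor of safety is FS = tanφ' / tanβ.
FS = tan32.8° / tan26.1° = 0.6445 / 0.4899 = 1.315

FS = 1.32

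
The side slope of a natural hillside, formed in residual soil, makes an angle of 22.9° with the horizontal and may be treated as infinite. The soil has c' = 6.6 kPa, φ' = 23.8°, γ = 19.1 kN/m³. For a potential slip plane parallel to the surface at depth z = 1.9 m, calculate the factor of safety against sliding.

FS = 1.55

For an infinite slope with a slip plane parallel to the surface (no pore pressure): FS = [c' + γz cos²β tanφ'] / [γz sinβ cosβ].
γz = 19.1·1.9 = 36.29 kN/m²
Numerator = 6.6 + 36.29·cos²22.9°·tan23.8° = 6.6 + 36.29·0.8486·0.4411 = 20.182 kPa
Denominator = 36.29·sin22.9°·cos22.9° = 36.29·0.3891·0.9212 = 13.008 kPa
FS = 20.182 / 13.008 = 1.551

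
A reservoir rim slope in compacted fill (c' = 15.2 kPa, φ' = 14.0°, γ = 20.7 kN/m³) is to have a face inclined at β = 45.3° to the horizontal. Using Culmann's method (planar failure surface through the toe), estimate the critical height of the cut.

Culmann's analysis gives the critical failure plane at α_cr = (β + φ')/2 = (45.3 + 14.0)/2 = 29.6°, and the critical height
H_c = (4c'/γ) · sinβ cosφ' / [1 − cos(β − φ')]
    = (4·15.2/20.7) · sin45.3°·cos14.0° / [1 − cos(31.3°)]
    = 2.937 · 0.7108·0.9703 / [1 − 0.8545]
    = 2.937 · 0.6897 / 0.1455
    = 13.92 m

H_c = 13.92 m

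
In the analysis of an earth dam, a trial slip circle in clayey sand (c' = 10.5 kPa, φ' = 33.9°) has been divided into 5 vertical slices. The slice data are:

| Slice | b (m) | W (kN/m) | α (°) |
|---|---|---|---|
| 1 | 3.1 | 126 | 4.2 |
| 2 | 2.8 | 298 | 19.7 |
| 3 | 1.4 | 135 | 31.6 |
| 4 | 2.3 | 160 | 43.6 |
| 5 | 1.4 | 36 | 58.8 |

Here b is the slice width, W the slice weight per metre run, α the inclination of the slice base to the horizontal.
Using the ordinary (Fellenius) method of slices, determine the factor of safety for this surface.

FS = 1.81

Ordinary method of slices: FS = Σ[c'·Δl_i + (W_i cosα_i)·tanφ'] / Σ W_i sinα_i, with Δl_i = b_i / cosα_i.
Slice 1: Δl = 3.1/cos4.2° = 3.108 m; N'_1 = 126·cos4.2° = 125.7; c'Δl = 32.64; W sinα = 9.2
Slice 2: Δl = 2.8/cos19.7° = 2.974 m; N'_2 = 298·cos19.7° = 280.6; c'Δl = 31.23; W sinα = 100.5
Slice 3: Δl = 1.4/cos31.6° = 1.644 m; N'_3 = 135·cos31.6° = 115.0; c'Δl = 17.26; W sinα = 70.7
Slice 4: Δl = 2.3/cos43.6° = 3.176 m; N'_4 = 160·cos43.6° = 115.9; c'Δl = 33.35; W sinα = 110.3
Slice 5: Δl = 1.4/cos58.8° = 2.703 m; N'_5 = 36·cos58.8° = 18.6; c'Δl = 28.38; W sinα = 30.8
Σc'Δl = 142.8 kN/m; ΣN' = 655.7 kN/m; ΣW sinα = 321.6 kN/m
Resisting = 142.8 + 655.7·tan33.9° = 142.8 + 440.6 = 583.5 kN/m
FS = 583.5 / 321.6 = 1.815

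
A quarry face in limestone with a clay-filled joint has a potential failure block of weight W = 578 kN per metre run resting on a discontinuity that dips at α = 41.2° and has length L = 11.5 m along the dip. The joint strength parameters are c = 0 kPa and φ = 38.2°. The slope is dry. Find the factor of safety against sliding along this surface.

FS = 0.90

Resolving the block weight along and normal to the plane and applying the Mohr–Coulomb strength on the joint:
N' = W cosα = 578·cos41.2° = 434.9 kN/m
Driving force T = W sinα = 578·sin41.2° = 380.7 kN/m
Resisting force R = c·L + N'·tanφ = 0·11.5 + 434.9·tan38.2° = 0.0 + 342.2 = 342.2 kN/m
FS = R / T = 342.2 / 380.7 = 0.899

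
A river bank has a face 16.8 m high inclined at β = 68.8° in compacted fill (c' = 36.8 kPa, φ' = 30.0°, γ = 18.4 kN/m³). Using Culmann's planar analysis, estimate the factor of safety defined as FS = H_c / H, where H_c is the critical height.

H_c = (4c'/γ) · sinβ cosφ' / [1 − cos(β − φ')]
    = (4·36.8/18.4) · sin68.8°·cos30.0° / [1 − cos38.8°]
    = 8.000 · 0.8074 / 0.2207 = 29.27 m
FS = H_c / H = 29.27 / 16.8 = 1.742

FS = 1.74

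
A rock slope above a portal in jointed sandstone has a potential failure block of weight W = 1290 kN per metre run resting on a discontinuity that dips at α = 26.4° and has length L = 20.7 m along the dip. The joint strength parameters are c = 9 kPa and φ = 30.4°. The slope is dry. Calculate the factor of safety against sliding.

Resolving the block weight along and normal to the plane and applying the Mohr–Coulomb strength on the joint:
N' = W cosα = 1290·cos26.4° = 1155.5 kN/m
Driving force T = W sinα = 1290·sin26.4° = 573.6 kN/m
Resisting force R = c·L + N'·tanφ = 9·20.7 + 1155.5·tan30.4° = 186.3 + 677.9 = 864.2 kN/m
FS = R / T = 864.2 / 573.6 = 1.507

FS = 1.51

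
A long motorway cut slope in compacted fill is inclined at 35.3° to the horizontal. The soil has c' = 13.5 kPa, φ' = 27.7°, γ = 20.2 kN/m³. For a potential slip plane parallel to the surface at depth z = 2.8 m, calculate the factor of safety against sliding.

For an infinite slope with a slip plane parallel to the surface (no pore pressure): FS = [c' + γz cos²β tanφ'] / [γz sinβ cosβ].
γz = 20.2·2.8 = 56.56 kN/m²
Numerator = 13.5 + 56.56·cos²35.3°·tan27.7° = 13.5 + 56.56·0.6661·0.5250 = 33.279 kPa
Denominator = 56.56·sin35.3°·cos35.3° = 56.56·0.5779·0.8161 = 26.674 kPa
FS = 33.279 / 26.674 = 1.248

FS = 1.25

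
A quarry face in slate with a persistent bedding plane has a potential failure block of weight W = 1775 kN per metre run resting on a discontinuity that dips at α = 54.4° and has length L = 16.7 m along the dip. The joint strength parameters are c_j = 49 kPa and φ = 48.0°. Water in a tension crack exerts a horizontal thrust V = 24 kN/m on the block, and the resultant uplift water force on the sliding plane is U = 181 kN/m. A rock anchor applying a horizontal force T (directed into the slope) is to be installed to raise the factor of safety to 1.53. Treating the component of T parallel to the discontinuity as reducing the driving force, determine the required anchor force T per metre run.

Resolving forces along and normal to the sliding plane, with the horizontal anchor force T adding T·sinα to the effective normal force and T·cosα acting up the plane against the driving force:
FS = [c_jL + (W cosα − U − V sinα + T sinα) tanφ] / [W sinα + V cosα − T cosα]
Without the anchor: N' = 832.8 kN/m, driving T_d = 1457.2 kN/m, resisting R = 49·16.7 + 832.8·tan48.0° = 1743.2 kN/m, FS = 1.20.
Setting FS = 1.53 and solving for T:
1.53·(1457.2 − T cos54.4°) = 1743.2 + T sin54.4°·tan48.0°
T·(sin54.4°·tan48.0° + 1.53·cos54.4°) = 1.53·1457.2 − 1743.2
T·(0.8131·1.1106 + 1.53·0.5821) = 2229.6 − 1743.2 = 486.4
T·1.7937 = 486.4
T = 271.2 kN/m

T = 271 kN/m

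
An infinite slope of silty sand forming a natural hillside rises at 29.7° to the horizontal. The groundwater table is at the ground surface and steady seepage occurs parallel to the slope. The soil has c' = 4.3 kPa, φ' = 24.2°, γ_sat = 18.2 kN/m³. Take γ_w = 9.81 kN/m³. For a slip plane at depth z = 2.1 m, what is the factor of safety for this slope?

FS = 0.62

With seepage parallel to the slope and the water table at the surface, the effective normal stress on the slip plane uses the buoyant unit weight γ' = γ_sat − γ_w while the driving shear stress uses γ_sat:
FS = [c' + γ' z cos²β tanφ'] / [γ_sat z sinβ cosβ]
γ' = 18.2 − 9.81 = 8.39 kN/m³
Numerator = 4.3 + 8.39·2.1·cos²29.7°·tan24.2° = 4.3 + 8.39·2.1·0.7545·0.4494 = 10.275 kPa
Denominator = 18.2·2.1·sin29.7°·cos29.7° = 18.2·2.1·0.4955·0.8686 = 16.449 kPa
FS = 10.275 / 16.449 = 0.625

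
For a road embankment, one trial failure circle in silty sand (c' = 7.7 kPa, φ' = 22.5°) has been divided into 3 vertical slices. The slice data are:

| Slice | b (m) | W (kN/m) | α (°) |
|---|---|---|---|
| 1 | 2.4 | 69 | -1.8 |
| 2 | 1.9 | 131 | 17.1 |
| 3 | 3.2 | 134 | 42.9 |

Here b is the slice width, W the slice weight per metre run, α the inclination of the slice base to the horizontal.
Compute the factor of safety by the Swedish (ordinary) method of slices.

Ordinary method of slices: FS = Σ[c'·Δl_i + (W_i cosα_i)·tanφ'] / Σ W_i sinα_i, with Δl_i = b_i / cosα_i.
Slice 1: Δl = 2.4/cos(-1.8°) = 2.401 m; N'_1 = 69·cos(-1.8°) = 69.0; c'Δl = 18.49; W sinα = -2.2
Slice 2: Δl = 1.9/cos17.1° = 1.988 m; N'_2 = 131·cos17.1° = 125.2; c'Δl = 15.31; W sinα = 38.5
Slice 3: Δl = 3.2/cos42.9° = 4.368 m; N'_3 = 134·cos42.9° = 98.2; c'Δl = 33.64; W sinα = 91.2
Σc'Δl = 67.4 kN/m; ΣN' = 292.3 kN/m; ΣW sinα = 127.6 kN/m
Resisting = 67.4 + 292.3·tan22.5° = 67.4 + 121.1 = 188.5 kN/m
FS = 188.5 / 127.6 = 1.478

FS = 1.48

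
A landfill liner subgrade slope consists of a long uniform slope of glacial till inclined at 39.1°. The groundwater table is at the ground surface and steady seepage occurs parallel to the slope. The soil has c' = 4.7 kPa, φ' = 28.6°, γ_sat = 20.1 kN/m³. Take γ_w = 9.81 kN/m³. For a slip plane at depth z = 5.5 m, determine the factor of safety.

With seepage parallel to the slope and the water table at the surface, the effective normal stress on the slip plane uses the buoyant unit weight γ' = γ_sat − γ_w while the driving shear stress uses γ_sat:
FS = [c' + γ' z cos²β tanφ'] / [γ_sat z sinβ cosβ]
γ' = 20.1 − 9.81 = 10.29 kN/m³
Numerator = 4.7 + 10.29·5.5·cos²39.1°·tan28.6° = 4.7 + 10.29·5.5·0.6022·0.5452 = 23.283 kPa
Denominator = 20.1·5.5·sin39.1°·cos39.1° = 20.1·5.5·0.6307·0.7760 = 54.107 kPa
FS = 23.283 / 54.107 = 0.430

FS = 0.43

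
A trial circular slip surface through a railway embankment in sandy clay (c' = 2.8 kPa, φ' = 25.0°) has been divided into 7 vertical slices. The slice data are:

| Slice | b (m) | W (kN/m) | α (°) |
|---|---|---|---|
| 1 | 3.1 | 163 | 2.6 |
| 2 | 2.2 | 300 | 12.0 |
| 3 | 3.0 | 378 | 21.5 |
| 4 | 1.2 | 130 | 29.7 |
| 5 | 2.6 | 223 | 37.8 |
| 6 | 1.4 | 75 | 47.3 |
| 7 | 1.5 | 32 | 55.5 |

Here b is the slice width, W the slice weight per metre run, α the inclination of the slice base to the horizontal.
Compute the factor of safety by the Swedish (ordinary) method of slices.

Ordinary method of slices: FS = Σ[c'·Δl_i + (W_i cosα_i)·tanφ'] / Σ W_i sinα_i, with Δl_i = b_i / cosα_i.
Slice 1: Δl = 3.1/cos2.6° = 3.103 m; N'_1 = 163·cos2.6° = 162.8; c'Δl = 8.69; W sinα = 7.4
Slice 2: Δl = 2.2/cos12.0° = 2.249 m; N'_2 = 300·cos12.0° = 293.4; c'Δl = 6.30; W sinα = 62.4
Slice 3: Δl = 3.0/cos21.5° = 3.224 m; N'_3 = 378·cos21.5° = 351.7; c'Δl = 9.03; W sinα = 138.5
Slice 4: Δl = 1.2/cos29.7° = 1.381 m; N'_4 = 130·cos29.7° = 112.9; c'Δl = 3.87; W sinα = 64.4
Slice 5: Δl = 2.6/cos37.8° = 3.290 m; N'_5 = 223·cos37.8° = 176.2; c'Δl = 9.21; W sinα = 136.7
Slice 6: Δl = 1.4/cos47.3° = 2.064 m; N'_6 = 75·cos47.3° = 50.9; c'Δl = 5.78; W sinα = 55.1
Slice 7: Δl = 1.5/cos55.5° = 2.648 m; N'_7 = 32·cos55.5° = 18.1; c'Δl = 7.42; W sinα = 26.4
Σc'Δl = 50.3 kN/m; ΣN' = 1166.1 kN/m; ΣW sinα = 490.9 kN/m
Resisting = 50.3 + 1166.1·tan25.0° = 50.3 + 543.8 = 594.0 kN/m
FS = 594.0 / 490.9 = 1.210

FS = 1.21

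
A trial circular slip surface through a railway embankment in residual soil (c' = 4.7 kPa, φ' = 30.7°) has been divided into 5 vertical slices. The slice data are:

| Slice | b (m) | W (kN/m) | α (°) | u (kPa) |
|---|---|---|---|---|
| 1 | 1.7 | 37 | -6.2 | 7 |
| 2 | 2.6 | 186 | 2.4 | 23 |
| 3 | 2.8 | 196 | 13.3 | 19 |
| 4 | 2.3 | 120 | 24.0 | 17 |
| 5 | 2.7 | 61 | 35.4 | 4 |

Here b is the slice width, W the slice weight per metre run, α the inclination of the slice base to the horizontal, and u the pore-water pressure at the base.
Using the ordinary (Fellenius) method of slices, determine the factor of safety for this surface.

Ordinary method of slices: FS = Σ[c'·Δl_i + (W_i cosα_i − u_i·Δl_i)·tanφ'] / Σ W_i sinα_i, with Δl_i = b_i / cosα_i.
Slice 1: Δl = 1.7/cos(-6.2°) = 1.710 m; N'_1 = 37·cos(-6.2°) − 7·1.710 = 24.8; c'Δl = 8.04; W sinα = -4.0
Slice 2: Δl = 2.6/cos2.4° = 2.602 m; N'_2 = 186·cos2.4° − 23·2.602 = 126.0; c'Δl = 12.23; W sinα = 7.8
Slice 3: Δl = 2.8/cos13.3° = 2.877 m; N'_3 = 196·cos13.3° − 19·2.877 = 136.1; c'Δl = 13.52; W sinα = 45.1
Slice 4: Δl = 2.3/cos24.0° = 2.518 m; N'_4 = 120·cos24.0° − 17·2.518 = 66.8; c'Δl = 11.83; W sinα = 48.8
Slice 5: Δl = 2.7/cos35.4° = 3.312 m; N'_5 = 61·cos35.4° − 4·3.312 = 36.5; c'Δl = 15.57; W sinα = 35.3
Σc'Δl = 61.2 kN/m; ΣN' = 390.2 kN/m; ΣW sinα = 133.0 kN/m
Resisting = 61.2 + 390.2·tan30.7° = 61.2 + 231.7 = 292.9 kN/m
FS = 292.9 / 133.0 = 2.202

FS = 2.20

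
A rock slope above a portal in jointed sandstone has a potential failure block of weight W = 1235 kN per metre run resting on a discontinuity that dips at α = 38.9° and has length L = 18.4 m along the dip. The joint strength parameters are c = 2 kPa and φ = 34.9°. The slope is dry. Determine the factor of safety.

Resolving the block weight along and normal to the plane and applying the Mohr–Coulomb strength on the joint:
N' = W cosα = 1235·cos38.9° = 961.1 kN/m
Driving force T = W sinα = 1235·sin38.9° = 775.5 kN/m
Resisting force R = c·L + N'·tanφ = 2·18.4 + 961.1·tan34.9° = 36.8 + 670.5 = 707.3 kN/m
FS = R / T = 707.3 / 775.5 = 0.912

FS = 0.91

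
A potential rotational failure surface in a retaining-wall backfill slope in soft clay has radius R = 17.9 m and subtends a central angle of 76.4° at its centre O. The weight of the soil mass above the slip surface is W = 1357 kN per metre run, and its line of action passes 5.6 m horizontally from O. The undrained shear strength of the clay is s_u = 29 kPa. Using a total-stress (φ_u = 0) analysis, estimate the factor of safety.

FS = 1.63

Taking moments about the centre O, the resisting moment is provided by the undrained shear strength acting along the arc:
Arc length L_a = R·θ = 17.9·(76.4°·π/180) = 17.9·1.3334 = 23.87 m
M_R = s_u·L_a·R = 29·23.87·17.9 = 12390.1 kN·m/m
M_D = W·d = 1357·5.6 = 7599.2 kN·m/m
FS = M_R / M_D = 12390.1 / 7599.2 = 1.630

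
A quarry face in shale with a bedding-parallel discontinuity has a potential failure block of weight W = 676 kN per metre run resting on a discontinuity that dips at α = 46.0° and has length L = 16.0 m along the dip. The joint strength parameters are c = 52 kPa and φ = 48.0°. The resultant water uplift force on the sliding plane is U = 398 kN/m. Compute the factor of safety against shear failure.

FS = 1.87

Resolving the block weight along and normal to the plane and applying the Mohr–Coulomb strength on the joint:
N' = W cosα − U = 676·cos46.0° − 398 = 71.6 kN/m
Driving force T = W sinα = 676·sin46.0° = 486.3 kN/m
Resisting force R = c·L + N'·tanφ = 52·16.0 + 71.6·tan48.0° = 832.0 + 79.5 = 911.5 kN/m
FS = R / T = 911.5 / 486.3 = 1.874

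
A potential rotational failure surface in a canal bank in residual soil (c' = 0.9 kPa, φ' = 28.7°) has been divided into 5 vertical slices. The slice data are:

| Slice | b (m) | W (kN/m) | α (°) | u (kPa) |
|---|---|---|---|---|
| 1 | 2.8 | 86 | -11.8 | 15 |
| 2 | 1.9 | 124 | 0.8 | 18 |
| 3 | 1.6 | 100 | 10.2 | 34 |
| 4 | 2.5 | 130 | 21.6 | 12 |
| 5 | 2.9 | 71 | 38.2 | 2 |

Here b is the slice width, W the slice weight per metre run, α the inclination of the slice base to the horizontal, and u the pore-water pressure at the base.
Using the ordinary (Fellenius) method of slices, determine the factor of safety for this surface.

Ordinary method of slices: FS = Σ[c'·Δl_i + (W_i cosα_i − u_i·Δl_i)·tanφ'] / Σ W_i sinα_i, with Δl_i = b_i / cosα_i.
Slice 1: Δl = 2.8/cos(-11.8°) = 2.860 m; N'_1 = 86·cos(-11.8°) − 15·2.860 = 41.3; c'Δl = 2.57; W sinα = -17.6
Slice 2: Δl = 1.9/cos0.8° = 1.900 m; N'_2 = 124·cos0.8° − 18·1.900 = 89.8; c'Δl = 1.71; W sinα = 1.7
Slice 3: Δl = 1.6/cos10.2° = 1.626 m; N'_3 = 100·cos10.2° − 34·1.626 = 43.1; c'Δl = 1.46; W sinα = 17.7
Slice 4: Δl = 2.5/cos21.6° = 2.689 m; N'_4 = 130·cos21.6° − 12·2.689 = 88.6; c'Δl = 2.42; W sinα = 47.9
Slice 5: Δl = 2.9/cos38.2° = 3.690 m; N'_5 = 71·cos38.2° − 2·3.690 = 48.4; c'Δl = 3.32; W sinα = 43.9
Σc'Δl = 11.5 kN/m; ΣN' = 311.2 kN/m; ΣW sinα = 93.6 kN/m
Resisting = 11.5 + 311.2·tan28.7° = 11.5 + 170.4 = 181.9 kN/m
FS = 181.9 / 93.6 = 1.943

FS = 1.94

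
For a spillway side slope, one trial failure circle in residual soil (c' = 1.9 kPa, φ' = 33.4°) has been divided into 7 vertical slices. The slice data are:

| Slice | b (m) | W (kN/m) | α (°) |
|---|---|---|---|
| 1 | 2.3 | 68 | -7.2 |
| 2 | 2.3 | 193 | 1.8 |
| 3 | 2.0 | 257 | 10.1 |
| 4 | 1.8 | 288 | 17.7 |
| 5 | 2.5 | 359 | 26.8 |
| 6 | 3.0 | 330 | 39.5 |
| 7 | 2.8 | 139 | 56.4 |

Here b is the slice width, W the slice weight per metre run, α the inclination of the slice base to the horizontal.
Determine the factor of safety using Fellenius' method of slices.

FS = 1.60

Ordinary method of slices: FS = Σ[c'·Δl_i + (W_i cosα_i)·tanφ'] / Σ W_i sinα_i, with Δl_i = b_i / cosα_i.
Slice 1: Δl = 2.3/cos(-7.2°) = 2.318 m; N'_1 = 68·cos(-7.2°) = 67.5; c'Δl = 4.40; W sinα = -8.5
Slice 2: Δl = 2.3/cos1.8° = 2.301 m; N'_2 = 193·cos1.8° = 192.9; c'Δl = 4.37; W sinα = 6.1
Slice 3: Δl = 2.0/cos10.1° = 2.031 m; N'_3 = 257·cos10.1° = 253.0; c'Δl = 3.86; W sinα = 45.1
Slice 4: Δl = 1.8/cos17.7° = 1.889 m; N'_4 = 288·cos17.7° = 274.4; c'Δl = 3.59; W sinα = 87.6
Slice 5: Δl = 2.5/cos26.8° = 2.801 m; N'_5 = 359·cos26.8° = 320.4; c'Δl = 5.32; W sinα = 161.9
Slice 6: Δl = 3.0/cos39.5° = 3.888 m; N'_6 = 330·cos39.5° = 254.6; c'Δl = 7.39; W sinα = 209.9
Slice 7: Δl = 2.8/cos56.4° = 5.060 m; N'_7 = 139·cos56.4° = 76.9; c'Δl = 9.61; W sinα = 115.8
Σc'Δl = 38.5 kN/m; ΣN' = 1439.7 kN/m; ΣW sinα = 617.7 kN/m
Resisting = 38.5 + 1439.7·tan33.4° = 38.5 + 949.3 = 987.9 kN/m
FS = 987.9 / 617.7 = 1.599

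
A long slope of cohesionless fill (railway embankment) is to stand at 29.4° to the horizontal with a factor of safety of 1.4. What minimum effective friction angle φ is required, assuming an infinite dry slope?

FS = tanφ/tanβ ⇒ tanφ = FS · tanβ = 1.4 · tan29.4° = 0.7889
φ = arctan(0.7889) = 38.27°

φ = 38.3°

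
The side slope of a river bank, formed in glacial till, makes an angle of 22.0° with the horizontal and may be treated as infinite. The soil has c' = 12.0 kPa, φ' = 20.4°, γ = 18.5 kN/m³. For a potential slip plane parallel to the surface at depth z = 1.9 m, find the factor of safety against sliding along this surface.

For an infinite slope with a slip plane parallel to the surface (no pore pressure): FS = [c' + γz cos²β tanφ'] / [γz sinβ cosβ].
γz = 18.5·1.9 = 35.15 kN/m²
Numerator = 12.0 + 35.15·cos²22.0°·tan20.4° = 12.0 + 35.15·0.8597·0.3719 = 23.238 kPa
Denominator = 35.15·sin22.0°·cos22.0° = 35.15·0.3746·0.9272 = 12.209 kPa
FS = 23.238 / 12.209 = 1.903

FS = 1.90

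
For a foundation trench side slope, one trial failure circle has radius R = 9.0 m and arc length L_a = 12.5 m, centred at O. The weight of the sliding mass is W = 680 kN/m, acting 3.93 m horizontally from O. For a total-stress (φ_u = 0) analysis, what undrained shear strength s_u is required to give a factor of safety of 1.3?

FS = s_u·L_a·R / (W·d), so s_u = FS·W·d / (L_a·R).
s_u = 1.3·680·3.93 / (12.50·9.0) = 3474.1 / 112.50 = 30.88 kPa

s_u = 30.9 kPa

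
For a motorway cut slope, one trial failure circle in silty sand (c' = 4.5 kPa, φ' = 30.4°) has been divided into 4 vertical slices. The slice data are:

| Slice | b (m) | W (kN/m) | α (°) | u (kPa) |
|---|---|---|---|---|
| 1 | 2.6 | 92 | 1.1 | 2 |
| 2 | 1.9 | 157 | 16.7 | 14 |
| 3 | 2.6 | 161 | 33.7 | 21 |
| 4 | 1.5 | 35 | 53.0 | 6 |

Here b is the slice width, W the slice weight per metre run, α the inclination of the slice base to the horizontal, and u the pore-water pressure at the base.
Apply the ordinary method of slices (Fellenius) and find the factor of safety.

Ordinary method of slices: FS = Σ[c'·Δl_i + (W_i cosα_i − u_i·Δl_i)·tanφ'] / Σ W_i sinα_i, with Δl_i = b_i / cosα_i.
Slice 1: Δl = 2.6/cos1.1° = 2.600 m; N'_1 = 92·cos1.1° − 2·2.600 = 86.8; c'Δl = 11.70; W sinα = 1.8
Slice 2: Δl = 1.9/cos16.7° = 1.984 m; N'_2 = 157·cos16.7° − 14·1.984 = 122.6; c'Δl = 8.93; W sinα = 45.1
Slice 3: Δl = 2.6/cos33.7° = 3.125 m; N'_3 = 161·cos33.7° − 21·3.125 = 68.3; c'Δl = 14.06; W sinα = 89.3
Slice 4: Δl = 1.5/cos53.0° = 2.492 m; N'_4 = 35·cos53.0° − 6·2.492 = 6.1; c'Δl = 11.22; W sinα = 28.0
Σc'Δl = 45.9 kN/m; ΣN' = 283.8 kN/m; ΣW sinα = 164.2 kN/m
Resisting = 45.9 + 283.8·tan30.4° = 45.9 + 166.5 = 212.4 kN/m
FS = 212.4 / 164.2 = 1.294

FS = 1.29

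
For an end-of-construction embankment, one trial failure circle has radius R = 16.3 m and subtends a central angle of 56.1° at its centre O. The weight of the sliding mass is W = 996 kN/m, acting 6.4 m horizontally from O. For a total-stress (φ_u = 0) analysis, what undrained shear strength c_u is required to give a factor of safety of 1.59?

FS = c_u·L_a·R / (W·d), so c_u = FS·W·d / (L_a·R).
Arc length L_a = R·θ = 16.3·(56.1°·π/180) = 16.3·0.9791 = 15.96 m
c_u = 1.59·996·6.4 / (15.96·16.3) = 10135.3 / 260.14 = 38.96 kPa

c_u = 39.0 kPa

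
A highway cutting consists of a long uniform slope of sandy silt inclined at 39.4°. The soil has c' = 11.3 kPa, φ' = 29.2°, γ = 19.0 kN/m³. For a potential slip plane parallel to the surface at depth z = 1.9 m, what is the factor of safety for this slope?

FS = 1.32

For an infinite slope with a slip plane parallel to the surface (no pore pressure): FS = [c' + γz cos²β tanφ'] / [γz sinβ cosβ].
γz = 19.0·1.9 = 36.10 kN/m²
Numerator = 11.3 + 36.10·cos²39.4°·tan29.2° = 11.3 + 36.10·0.5971·0.5589 = 23.347 kPa
Denominator = 36.10·sin39.4°·cos39.4° = 36.10·0.6347·0.7727 = 17.706 kPa
FS = 23.347 / 17.706 = 1.319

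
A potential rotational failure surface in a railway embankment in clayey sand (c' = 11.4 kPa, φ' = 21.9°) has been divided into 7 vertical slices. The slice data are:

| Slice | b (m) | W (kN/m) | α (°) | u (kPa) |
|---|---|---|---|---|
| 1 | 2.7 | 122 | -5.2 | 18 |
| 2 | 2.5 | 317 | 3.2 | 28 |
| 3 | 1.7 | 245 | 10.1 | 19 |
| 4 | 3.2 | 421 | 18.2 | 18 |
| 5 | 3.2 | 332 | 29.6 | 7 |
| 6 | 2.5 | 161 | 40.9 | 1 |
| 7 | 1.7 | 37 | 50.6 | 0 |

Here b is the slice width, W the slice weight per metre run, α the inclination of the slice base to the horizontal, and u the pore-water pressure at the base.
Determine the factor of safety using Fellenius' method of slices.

Ordinary method of slices: FS = Σ[c'·Δl_i + (W_i cosα_i − u_i·Δl_i)·tanφ'] / Σ W_i sinα_i, with Δl_i = b_i / cosα_i.
Slice 1: Δl = 2.7/cos(-5.2°) = 2.711 m; N'_1 = 122·cos(-5.2°) − 18·2.711 = 72.7; c'Δl = 30.91; W sinα = -11.1
Slice 2: Δl = 2.5/cos3.2° = 2.504 m; N'_2 = 317·cos3.2° − 28·2.504 = 246.4; c'Δl = 28.54; W sinα = 17.7
Slice 3: Δl = 1.7/cos10.1° = 1.727 m; N'_3 = 245·cos10.1° − 19·1.727 = 208.4; c'Δl = 19.69; W sinα = 43.0
Slice 4: Δl = 3.2/cos18.2° = 3.369 m; N'_4 = 421·cos18.2° − 18·3.369 = 339.3; c'Δl = 38.40; W sinα = 131.5
Slice 5: Δl = 3.2/cos29.6° = 3.680 m; N'_5 = 332·cos29.6° − 7·3.680 = 262.9; c'Δl = 41.96; W sinα = 164.0
Slice 6: Δl = 2.5/cos40.9° = 3.308 m; N'_6 = 161·cos40.9° − 1·3.308 = 118.4; c'Δl = 37.71; W sinα = 105.4
Slice 7: Δl = 1.7/cos50.6° = 2.678 m; N'_7 = 37·cos50.6° − 0·2.678 = 23.5; c'Δl = 30.53; W sinα = 28.6
Σc'Δl = 227.7 kN/m; ΣN' = 1271.6 kN/m; ΣW sinα = 479.1 kN/m
Resisting = 227.7 + 1271.6·tan21.9° = 227.7 + 511.2 = 738.9 kN/m
FS = 738.9 / 479.1 = 1.542

FS = 1.54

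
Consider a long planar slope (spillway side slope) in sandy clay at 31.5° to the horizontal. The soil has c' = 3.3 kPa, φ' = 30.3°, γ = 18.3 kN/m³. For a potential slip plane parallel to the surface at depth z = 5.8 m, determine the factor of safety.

FS = 1.02

For an infinite slope with a slip plane parallel to the surface (no pore pressure): FS = [c' + γz cos²β tanφ'] / [γz sinβ cosβ].
γz = 18.3·5.8 = 106.14 kN/m²
Numerator = 3.3 + 106.14·cos²31.5°·tan30.3° = 3.3 + 106.14·0.7270·0.5844 = 48.391 kPa
Denominator = 106.14·sin31.5°·cos31.5° = 106.14·0.5225·0.8526 = 47.286 kPa
FS = 48.391 / 47.286 = 1.023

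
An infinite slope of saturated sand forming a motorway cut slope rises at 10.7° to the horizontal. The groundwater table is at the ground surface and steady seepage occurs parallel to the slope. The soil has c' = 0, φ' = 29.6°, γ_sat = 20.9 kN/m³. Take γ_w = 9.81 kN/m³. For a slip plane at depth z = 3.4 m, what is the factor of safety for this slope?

FS = 1.60

With seepage parallel to the slope and the water table at the surface, the effective normal stress on the slip plane uses the buoyant unit weight γ' = γ_sat − γ_w while the driving shear stress uses γ_sat:
FS = [c' + γ' z cos²β tanφ'] / [γ_sat z sinβ cosβ]
(For c' = 0 this reduces to FS = (γ'/γ_sat)·tanφ'/tanβ.)
γ' = 20.9 − 9.81 = 11.09 kN/m³
Numerator = 0.0 + 11.09·3.4·cos²10.7°·tan29.6° = 0.0 + 11.09·3.4·0.9655·0.5681 = 20.682 kPa
Denominator = 20.9·3.4·sin10.7°·cos10.7° = 20.9·3.4·0.1857·0.9826 = 12.964 kPa
FS = 20.682 / 12.964 = 1.595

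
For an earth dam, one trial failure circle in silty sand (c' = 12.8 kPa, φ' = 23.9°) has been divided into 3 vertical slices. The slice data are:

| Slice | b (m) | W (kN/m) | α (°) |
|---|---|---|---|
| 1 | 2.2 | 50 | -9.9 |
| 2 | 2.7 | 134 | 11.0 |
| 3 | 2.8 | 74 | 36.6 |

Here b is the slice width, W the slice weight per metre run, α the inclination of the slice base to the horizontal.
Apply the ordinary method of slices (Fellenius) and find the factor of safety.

FS = 3.52

Ordinary method of slices: FS = Σ[c'·Δl_i + (W_i cosα_i)·tanφ'] / Σ W_i sinα_i, with Δl_i = b_i / cosα_i.
Slice 1: Δl = 2.2/cos(-9.9°) = 2.233 m; N'_1 = 50·cos(-9.9°) = 49.3; c'Δl = 28.59; W sinα = -8.6
Slice 2: Δl = 2.7/cos11.0° = 2.751 m; N'_2 = 134·cos11.0° = 131.5; c'Δl = 35.21; W sinα = 25.6
Slice 3: Δl = 2.8/cos36.6° = 3.488 m; N'_3 = 74·cos36.6° = 59.4; c'Δl = 44.64; W sinα = 44.1
Σc'Δl = 108.4 kN/m; ΣN' = 240.2 kN/m; ΣW sinα = 61.1 kN/m
Resisting = 108.4 + 240.2·tan23.9° = 108.4 + 106.4 = 214.9 kN/m
FS = 214.9 / 61.1 = 3.517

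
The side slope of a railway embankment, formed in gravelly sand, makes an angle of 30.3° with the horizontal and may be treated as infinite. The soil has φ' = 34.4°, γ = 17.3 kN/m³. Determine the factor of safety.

For a dry cohesionless infinite slope the factor of safety is FS = tanφ' / tanβ.
FS = tan34.4° / tan30.3° = 0.6847 / 0.5844 = 1.172

FS = 1.17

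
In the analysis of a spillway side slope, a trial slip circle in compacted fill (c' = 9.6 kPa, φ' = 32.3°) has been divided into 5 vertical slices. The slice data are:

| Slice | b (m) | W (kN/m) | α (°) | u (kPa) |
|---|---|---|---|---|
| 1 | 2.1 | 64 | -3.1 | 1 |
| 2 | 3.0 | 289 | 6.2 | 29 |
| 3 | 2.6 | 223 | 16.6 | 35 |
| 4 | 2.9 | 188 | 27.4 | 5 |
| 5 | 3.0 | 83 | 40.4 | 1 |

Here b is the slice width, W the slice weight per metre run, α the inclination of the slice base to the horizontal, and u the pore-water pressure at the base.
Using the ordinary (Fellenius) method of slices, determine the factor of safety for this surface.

Ordinary method of slices: FS = Σ[c'·Δl_i + (W_i cosα_i − u_i·Δl_i)·tanφ'] / Σ W_i sinα_i, with Δl_i = b_i / cosα_i.
Slice 1: Δl = 2.1/cos(-3.1°) = 2.103 m; N'_1 = 64·cos(-3.1°) − 1·2.103 = 61.8; c'Δl = 20.19; W sinα = -3.5
Slice 2: Δl = 3.0/cos6.2° = 3.018 m; N'_2 = 289·cos6.2° − 29·3.018 = 199.8; c'Δl = 28.97; W sinα = 31.2
Slice 3: Δl = 2.6/cos16.6° = 2.713 m; N'_3 = 223·cos16.6° − 35·2.713 = 118.7; c'Δl = 26.05; W sinα = 63.7
Slice 4: Δl = 2.9/cos27.4° = 3.266 m; N'_4 = 188·cos27.4° − 5·3.266 = 150.6; c'Δl = 31.36; W sinα = 86.5
Slice 5: Δl = 3.0/cos40.4° = 3.939 m; N'_5 = 83·cos40.4° − 1·3.939 = 59.3; c'Δl = 37.82; W sinα = 53.8
Σc'Δl = 144.4 kN/m; ΣN' = 590.2 kN/m; ΣW sinα = 231.8 kN/m
Resisting = 144.4 + 590.2·tan32.3° = 144.4 + 373.1 = 517.5 kN/m
FS = 517.5 / 231.8 = 2.233

FS = 2.23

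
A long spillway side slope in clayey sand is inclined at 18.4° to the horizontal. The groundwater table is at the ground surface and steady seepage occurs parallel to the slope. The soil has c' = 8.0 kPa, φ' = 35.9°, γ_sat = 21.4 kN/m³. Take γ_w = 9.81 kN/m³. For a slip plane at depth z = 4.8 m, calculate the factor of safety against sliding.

FS = 1.44

With seepage parallel to the slope and the water table at the surface, the effective normal stress on the slip plane uses the buoyant unit weight γ' = γ_sat − γ_w while the driving shear stress uses γ_sat:
FS = [c' + γ' z cos²β tanφ'] / [γ_sat z sinβ cosβ]
γ' = 21.4 − 9.81 = 11.59 kN/m³
Numerator = 8.0 + 11.59·4.8·cos²18.4°·tan35.9° = 8.0 + 11.59·4.8·0.9004·0.7239 = 44.258 kPa
Denominator = 21.4·4.8·sin18.4°·cos18.4° = 21.4·4.8·0.3156·0.9489 = 30.766 kPa
FS = 44.258 / 30.766 = 1.439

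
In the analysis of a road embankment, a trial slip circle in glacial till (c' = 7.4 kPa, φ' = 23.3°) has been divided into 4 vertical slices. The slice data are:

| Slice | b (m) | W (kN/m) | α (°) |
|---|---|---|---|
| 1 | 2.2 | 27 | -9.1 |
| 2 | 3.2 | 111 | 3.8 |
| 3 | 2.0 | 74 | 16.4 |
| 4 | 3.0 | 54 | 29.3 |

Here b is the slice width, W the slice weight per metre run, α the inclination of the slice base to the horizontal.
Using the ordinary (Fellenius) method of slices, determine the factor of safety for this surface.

Ordinary method of slices: FS = Σ[c'·Δl_i + (W_i cosα_i)·tanφ'] / Σ W_i sinα_i, with Δl_i = b_i / cosα_i.
Slice 1: Δl = 2.2/cos(-9.1°) = 2.228 m; N'_1 = 27·cos(-9.1°) = 26.7; c'Δl = 16.49; W sinα = -4.3
Slice 2: Δl = 3.2/cos3.8° = 3.207 m; N'_2 = 111·cos3.8° = 110.8; c'Δl = 23.73; W sinα = 7.4
Slice 3: Δl = 2.0/cos16.4° = 2.085 m; N'_3 = 74·cos16.4° = 71.0; c'Δl = 15.43; W sinα = 20.9
Slice 4: Δl = 3.0/cos29.3° = 3.440 m; N'_4 = 54·cos29.3° = 47.1; c'Δl = 25.46; W sinα = 26.4
Σc'Δl = 81.1 kN/m; ΣN' = 255.5 kN/m; ΣW sinα = 50.4 kN/m
Resisting = 81.1 + 255.5·tan23.3° = 81.1 + 110.0 = 191.1 kN/m
FS = 191.1 / 50.4 = 3.792

FS = 3.79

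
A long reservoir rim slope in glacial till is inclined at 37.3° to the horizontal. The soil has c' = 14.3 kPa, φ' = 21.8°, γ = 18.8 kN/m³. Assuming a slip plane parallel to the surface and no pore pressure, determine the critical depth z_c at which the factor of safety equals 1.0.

z_c = 3.32 m

Setting FS = 1.00 in FS = [c' + γz cos²β tanφ'] / [γz sinβ cosβ] and solving for z:
z = c' / [γ cosβ (FS·sinβ − cosβ·tanφ')]
  = 14.3 / [18.8·cos37.3°·(1.00·sin37.3° − cos37.3°·tan21.8°)]
  = 14.3 / [18.8·0.7955·(1.00·0.6060 − 0.7955·0.4000)]
  = 14.3 / 4.3043 = 3.322 m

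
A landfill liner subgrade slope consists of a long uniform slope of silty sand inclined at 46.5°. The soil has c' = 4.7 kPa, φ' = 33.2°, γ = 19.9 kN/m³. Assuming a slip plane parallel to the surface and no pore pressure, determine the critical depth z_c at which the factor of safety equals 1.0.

Setting FS = 1.00 in FS = [c' + γz cos²β tanφ'] / [γz sinβ cosβ] and solving for z:
z = c' / [γ cosβ (FS·sinβ − cosβ·tanφ')]
  = 4.7 / [19.9·cos46.5°·(1.00·sin46.5° − cos46.5°·tan33.2°)]
  = 4.7 / [19.9·0.6884·(1.00·0.7254 − 0.6884·0.6544)]
  = 4.7 / 3.7660 = 1.248 m

z_c = 1.25 m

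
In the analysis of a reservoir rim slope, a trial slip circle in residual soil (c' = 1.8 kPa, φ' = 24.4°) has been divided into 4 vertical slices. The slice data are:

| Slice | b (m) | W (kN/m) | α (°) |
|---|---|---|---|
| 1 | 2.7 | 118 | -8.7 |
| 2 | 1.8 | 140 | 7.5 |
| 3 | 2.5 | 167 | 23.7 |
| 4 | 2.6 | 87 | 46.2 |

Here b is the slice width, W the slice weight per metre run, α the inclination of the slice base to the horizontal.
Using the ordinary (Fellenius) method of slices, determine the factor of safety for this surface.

FS = 1.78

Ordinary method of slices: FS = Σ[c'·Δl_i + (W_i cosα_i)·tanφ'] / Σ W_i sinα_i, with Δl_i = b_i / cosα_i.
Slice 1: Δl = 2.7/cos(-8.7°) = 2.731 m; N'_1 = 118·cos(-8.7°) = 116.6; c'Δl = 4.92; W sinα = -17.8
Slice 2: Δl = 1.8/cos7.5° = 1.816 m; N'_2 = 140·cos7.5° = 138.8; c'Δl = 3.27; W sinα = 18.3
Slice 3: Δl = 2.5/cos23.7° = 2.730 m; N'_3 = 167·cos23.7° = 152.9; c'Δl = 4.91; W sinα = 67.1
Slice 4: Δl = 2.6/cos46.2° = 3.756 m; N'_4 = 87·cos46.2° = 60.2; c'Δl = 6.76; W sinα = 62.8
Σc'Δl = 19.9 kN/m; ΣN' = 468.6 kN/m; ΣW sinα = 130.3 kN/m
Resisting = 19.9 + 468.6·tan24.4° = 19.9 + 212.6 = 232.4 kN/m
FS = 232.4 / 130.3 = 1.783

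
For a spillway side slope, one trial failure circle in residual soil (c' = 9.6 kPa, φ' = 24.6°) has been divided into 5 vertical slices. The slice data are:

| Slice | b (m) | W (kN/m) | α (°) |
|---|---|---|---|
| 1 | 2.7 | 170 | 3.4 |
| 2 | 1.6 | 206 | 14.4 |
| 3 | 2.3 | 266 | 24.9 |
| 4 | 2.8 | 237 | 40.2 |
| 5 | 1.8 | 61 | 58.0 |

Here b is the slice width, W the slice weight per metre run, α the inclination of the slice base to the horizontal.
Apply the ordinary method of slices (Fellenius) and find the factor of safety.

FS = 1.35

Ordinary method of slices: FS = Σ[c'·Δl_i + (W_i cosα_i)·tanφ'] / Σ W_i sinα_i, with Δl_i = b_i / cosα_i.
Slice 1: Δl = 2.7/cos3.4° = 2.705 m; N'_1 = 170·cos3.4° = 169.7; c'Δl = 25.97; W sinα = 10.1
Slice 2: Δl = 1.6/cos14.4° = 1.652 m; N'_2 = 206·cos14.4° = 199.5; c'Δl = 15.86; W sinα = 51.2
Slice 3: Δl = 2.3/cos24.9° = 2.536 m; N'_3 = 266·cos24.9° = 241.3; c'Δl = 24.34; W sinα = 112.0
Slice 4: Δl = 2.8/cos40.2° = 3.666 m; N'_4 = 237·cos40.2° = 181.0; c'Δl = 35.19; W sinα = 153.0
Slice 5: Δl = 1.8/cos58.0° = 3.397 m; N'_5 = 61·cos58.0° = 32.3; c'Δl = 32.61; W sinα = 51.7
Σc'Δl = 134.0 kN/m; ΣN' = 823.8 kN/m; ΣW sinα = 378.0 kN/m
Resisting = 134.0 + 823.8·tan24.6° = 134.0 + 377.2 = 511.2 kN/m
FS = 511.2 / 378.0 = 1.352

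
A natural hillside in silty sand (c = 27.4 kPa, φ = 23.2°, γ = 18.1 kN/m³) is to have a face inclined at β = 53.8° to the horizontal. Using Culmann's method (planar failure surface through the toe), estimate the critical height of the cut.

H_c = 32.25 m

Culmann's analysis gives the critical failure plane at α_cr = (β + φ)/2 = (53.8 + 23.2)/2 = 38.5°, and the critical height
H_c = (4c/γ) · sinβ cosφ / [1 − cos(β − φ)]
    = (4·27.4/18.1) · sin53.8°·cos23.2° / [1 − cos(30.6°)]
    = 6.055 · 0.8070·0.9191 / [1 − 0.8607]
    = 6.055 · 0.7417 / 0.1393
    = 32.25 m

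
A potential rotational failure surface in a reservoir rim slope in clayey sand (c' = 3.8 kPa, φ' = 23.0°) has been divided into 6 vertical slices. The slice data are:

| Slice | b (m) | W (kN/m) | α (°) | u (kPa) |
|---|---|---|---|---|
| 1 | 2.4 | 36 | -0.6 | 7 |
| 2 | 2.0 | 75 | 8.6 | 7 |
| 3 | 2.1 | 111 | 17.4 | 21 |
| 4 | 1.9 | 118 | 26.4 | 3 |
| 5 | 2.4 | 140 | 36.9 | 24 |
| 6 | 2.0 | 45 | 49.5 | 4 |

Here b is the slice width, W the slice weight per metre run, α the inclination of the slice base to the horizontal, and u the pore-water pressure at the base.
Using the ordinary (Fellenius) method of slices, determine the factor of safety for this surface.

FS = 0.85

Ordinary method of slices: FS = Σ[c'·Δl_i + (W_i cosα_i − u_i·Δl_i)·tanφ'] / Σ W_i sinα_i, with Δl_i = b_i / cosα_i.
Slice 1: Δl = 2.4/cos(-0.6°) = 2.400 m; N'_1 = 36·cos(-0.6°) − 7·2.400 = 19.2; c'Δl = 9.12; W sinα = -0.4
Slice 2: Δl = 2.0/cos8.6° = 2.023 m; N'_2 = 75·cos8.6° − 7·2.023 = 60.0; c'Δl = 7.69; W sinα = 11.2
Slice 3: Δl = 2.1/cos17.4° = 2.201 m; N'_3 = 111·cos17.4° − 21·2.201 = 59.7; c'Δl = 8.36; W sinα = 33.2
Slice 4: Δl = 1.9/cos26.4° = 2.121 m; N'_4 = 118·cos26.4° − 3·2.121 = 99.3; c'Δl = 8.06; W sinα = 52.5
Slice 5: Δl = 2.4/cos36.9° = 3.001 m; N'_5 = 140·cos36.9° − 24·3.001 = 39.9; c'Δl = 11.40; W sinα = 84.1
Slice 6: Δl = 2.0/cos49.5° = 3.080 m; N'_6 = 45·cos49.5° − 4·3.080 = 16.9; c'Δl = 11.70; W sinα = 34.2
Σc'Δl = 56.3 kN/m; ΣN' = 295.1 kN/m; ΣW sinα = 214.8 kN/m
Resisting = 56.3 + 295.1·tan23.0° = 56.3 + 125.2 = 181.6 kN/m
FS = 181.6 / 214.8 = 0.845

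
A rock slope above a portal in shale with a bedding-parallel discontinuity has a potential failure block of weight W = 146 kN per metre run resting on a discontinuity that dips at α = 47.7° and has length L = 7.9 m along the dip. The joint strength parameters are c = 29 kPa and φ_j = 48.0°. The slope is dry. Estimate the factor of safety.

Resolving the block weight along and normal to the plane and applying the Mohr–Coulomb strength on the joint:
N' = W cosα = 146·cos47.7° = 98.3 kN/m
Driving force T = W sinα = 146·sin47.7° = 108.0 kN/m
Resisting force R = c·L + N'·tanφ_j = 29·7.9 + 98.3·tan48.0° = 229.1 + 109.1 = 338.2 kN/m
FS = R / T = 338.2 / 108.0 = 3.132

FS = 3.13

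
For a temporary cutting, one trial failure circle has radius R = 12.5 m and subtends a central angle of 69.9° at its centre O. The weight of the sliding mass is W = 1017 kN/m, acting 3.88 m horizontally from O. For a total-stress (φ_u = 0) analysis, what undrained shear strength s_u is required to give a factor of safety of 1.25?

s_u = 25.9 kPa

FS = s_u·L_a·R / (W·d), so s_u = FS·W·d / (L_a·R).
Arc length L_a = R·θ = 12.5·(69.9°·π/180) = 12.5·1.2200 = 15.25 m
s_u = 1.25·1017·3.88 / (15.25·12.5) = 4932.4 / 190.62 = 25.88 kPa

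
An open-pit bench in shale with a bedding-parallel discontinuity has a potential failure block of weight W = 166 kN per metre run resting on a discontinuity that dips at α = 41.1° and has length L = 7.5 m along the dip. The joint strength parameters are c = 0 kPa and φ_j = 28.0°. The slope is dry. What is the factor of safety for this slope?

Resolving the block weight along and normal to the plane and applying the Mohr–Coulomb strength on the joint:
N' = W cosα = 166·cos41.1° = 125.1 kN/m
Driving force T = W sinα = 166·sin41.1° = 109.1 kN/m
Resisting force R = c·L + N'·tanφ_j = 0·7.5 + 125.1·tan28.0° = 0.0 + 66.5 = 66.5 kN/m
FS = R / T = 66.5 / 109.1 = 0.610

FS = 0.61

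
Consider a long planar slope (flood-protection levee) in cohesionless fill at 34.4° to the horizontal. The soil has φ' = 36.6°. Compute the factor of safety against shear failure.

For a dry cohesionless infinite slope the factor of safety is FS = tanφ' / tanβ.
FS = tan36.6° / tan34.4° = 0.7427 / 0.6847 = 1.085

FS = 1.08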